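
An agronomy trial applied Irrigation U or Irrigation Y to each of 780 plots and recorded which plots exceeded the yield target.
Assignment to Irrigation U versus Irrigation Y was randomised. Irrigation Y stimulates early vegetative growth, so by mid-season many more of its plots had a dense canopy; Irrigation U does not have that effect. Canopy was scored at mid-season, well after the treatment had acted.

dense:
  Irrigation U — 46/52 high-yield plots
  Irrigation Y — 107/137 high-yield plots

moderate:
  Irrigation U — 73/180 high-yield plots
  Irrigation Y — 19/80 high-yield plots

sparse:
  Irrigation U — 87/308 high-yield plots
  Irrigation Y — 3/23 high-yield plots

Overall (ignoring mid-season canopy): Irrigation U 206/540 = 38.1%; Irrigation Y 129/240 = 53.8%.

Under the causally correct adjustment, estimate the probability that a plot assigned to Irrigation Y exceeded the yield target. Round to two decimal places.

0.54

Mid-season canopy is recorded after the irrigation and is itself shifted by it — it sits on the causal path from irrigation to outcome. Conditioning on a mediator would strip out part of the effect we want; the pooled comparison gives the total causal effect.
So P(outcome | do(Irrigation Y)) is just the pooled rate for Irrigation Y: 129/240 = 0.537.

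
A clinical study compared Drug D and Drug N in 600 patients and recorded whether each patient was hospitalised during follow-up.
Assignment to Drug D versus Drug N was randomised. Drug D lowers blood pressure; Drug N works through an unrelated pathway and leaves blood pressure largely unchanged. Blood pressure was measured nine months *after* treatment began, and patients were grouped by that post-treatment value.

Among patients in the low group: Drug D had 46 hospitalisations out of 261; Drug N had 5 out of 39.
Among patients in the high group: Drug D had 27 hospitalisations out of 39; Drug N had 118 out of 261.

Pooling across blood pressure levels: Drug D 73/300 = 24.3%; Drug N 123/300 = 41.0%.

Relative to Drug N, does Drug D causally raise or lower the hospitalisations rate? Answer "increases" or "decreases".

decreases

Blood pressure is recorded after the drug and is itself shifted by it — it sits on the causal path from drug to outcome. Conditioning on a mediator would strip out part of the effect we want; the pooled comparison gives the total causal effect.
Pooled: Drug D 24.3% vs Drug N 41.0%; Drug D is lower overall.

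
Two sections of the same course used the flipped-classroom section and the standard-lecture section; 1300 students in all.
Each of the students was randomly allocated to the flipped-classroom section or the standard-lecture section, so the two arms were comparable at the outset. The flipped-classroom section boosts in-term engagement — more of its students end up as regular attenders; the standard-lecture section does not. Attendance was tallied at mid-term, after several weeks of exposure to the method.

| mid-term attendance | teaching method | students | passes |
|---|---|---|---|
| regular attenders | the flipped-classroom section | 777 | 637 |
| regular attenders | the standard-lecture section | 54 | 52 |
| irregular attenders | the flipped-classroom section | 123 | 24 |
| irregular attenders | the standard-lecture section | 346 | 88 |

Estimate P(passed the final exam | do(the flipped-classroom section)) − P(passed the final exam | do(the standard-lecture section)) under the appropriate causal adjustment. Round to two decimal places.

+0.38

Mid-term attendance lies on the pathway teaching method → mid-term attendance → outcome, so adjusting for it blocks the indirect effect. For the total causal effect of teaching method, use the unadjusted pooled rates.
The causal difference is the pooled difference: 0.734 − 0.350 = +0.384.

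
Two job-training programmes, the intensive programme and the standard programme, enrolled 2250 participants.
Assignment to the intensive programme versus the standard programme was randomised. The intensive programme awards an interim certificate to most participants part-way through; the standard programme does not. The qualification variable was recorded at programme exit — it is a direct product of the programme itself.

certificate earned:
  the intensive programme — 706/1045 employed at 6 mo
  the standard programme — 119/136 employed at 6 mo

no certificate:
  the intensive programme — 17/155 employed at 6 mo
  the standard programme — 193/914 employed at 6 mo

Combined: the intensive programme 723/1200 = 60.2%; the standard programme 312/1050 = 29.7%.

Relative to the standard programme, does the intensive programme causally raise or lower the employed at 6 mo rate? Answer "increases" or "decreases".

The stratified and pooled comparisons disagree (the standard programme wins within each qualification attained during the programme; the intensive programme wins overall), so the answer turns on the causal role of qualification attained during the programme.
Because the programme influences qualification attained during the programme, qualification attained during the programme is a post-treatment mediator, not a confounder. Stratifying on it would bias the estimate; the causal effect is the crude pooled difference.
Pooled: the intensive programme 60.2% vs the standard programme 29.7%; the intensive programme is higher overall.

increases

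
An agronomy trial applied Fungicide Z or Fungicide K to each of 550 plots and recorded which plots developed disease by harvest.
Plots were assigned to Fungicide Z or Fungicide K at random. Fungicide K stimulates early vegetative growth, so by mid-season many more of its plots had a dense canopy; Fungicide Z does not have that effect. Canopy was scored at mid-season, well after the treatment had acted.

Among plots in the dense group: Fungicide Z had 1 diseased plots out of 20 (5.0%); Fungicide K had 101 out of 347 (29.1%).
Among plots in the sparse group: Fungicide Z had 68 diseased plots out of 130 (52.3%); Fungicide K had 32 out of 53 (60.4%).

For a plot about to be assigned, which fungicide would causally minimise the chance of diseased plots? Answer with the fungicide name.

The stratified and pooled comparisons disagree (Fungicide Z wins within each mid-season canopy; Fungicide K wins overall), so the answer turns on the causal role of mid-season canopy.
Mid-season canopy is downstream of the fungicide. One should not condition on a consequence of treatment, so the overall rates are the right comparison.
Pooled: Fungicide Z 46.0% vs Fungicide K 33.2%; Fungicide K is lower overall.

Fungicide K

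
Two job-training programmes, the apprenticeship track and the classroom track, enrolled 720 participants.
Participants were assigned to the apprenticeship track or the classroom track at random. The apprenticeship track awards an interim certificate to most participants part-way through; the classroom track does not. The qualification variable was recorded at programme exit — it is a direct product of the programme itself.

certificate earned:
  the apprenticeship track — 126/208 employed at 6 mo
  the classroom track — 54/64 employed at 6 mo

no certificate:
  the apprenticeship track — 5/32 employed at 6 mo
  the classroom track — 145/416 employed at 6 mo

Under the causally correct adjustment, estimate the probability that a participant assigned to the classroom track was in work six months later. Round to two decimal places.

0.41

The stratified and pooled comparisons disagree (the classroom track wins within each qualification attained during the programme; the apprenticeship track wins overall), so the answer turns on the causal role of qualification attained during the programme.
Qualification attained during the programme is downstream of the programme. One should not condition on a consequence of treatment, so the overall rates are the right comparison.
So P(outcome | do(the classroom track)) is just the pooled rate for the classroom track: 199/480 = 0.415.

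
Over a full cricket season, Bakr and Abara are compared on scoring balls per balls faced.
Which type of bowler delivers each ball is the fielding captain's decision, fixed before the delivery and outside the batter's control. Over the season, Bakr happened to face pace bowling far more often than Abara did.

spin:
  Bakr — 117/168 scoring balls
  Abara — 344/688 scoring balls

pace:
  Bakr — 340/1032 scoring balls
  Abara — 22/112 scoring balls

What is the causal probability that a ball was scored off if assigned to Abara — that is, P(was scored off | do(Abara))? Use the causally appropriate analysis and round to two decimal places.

0.33

The stratified and pooled comparisons disagree (Bakr wins within each bowling type; Abara wins overall), so the answer turns on the causal role of bowling type.
Here bowling type is a common cause — it drives both which player a case falls under and the outcome. The crude comparison mixes populations; the stratum-specific rates are the causally relevant ones.
Standardising Abara to the population bowling type mix: 0.428·344/688 + 0.572·22/112 = 0.326.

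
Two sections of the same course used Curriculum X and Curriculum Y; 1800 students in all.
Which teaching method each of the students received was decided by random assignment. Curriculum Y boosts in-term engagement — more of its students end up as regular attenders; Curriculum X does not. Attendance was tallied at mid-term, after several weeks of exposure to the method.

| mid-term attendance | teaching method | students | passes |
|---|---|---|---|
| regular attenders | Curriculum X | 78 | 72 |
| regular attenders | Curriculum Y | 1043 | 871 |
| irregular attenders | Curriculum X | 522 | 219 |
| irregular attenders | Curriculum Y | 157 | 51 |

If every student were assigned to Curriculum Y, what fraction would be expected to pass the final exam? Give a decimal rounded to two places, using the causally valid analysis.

Curriculum X is higher inside every mid-term attendance stratum but Curriculum Y is higher in aggregate. Whether to stratify depends on how mid-term attendance relates to the teaching method.
Mid-term attendance here is a post-treatment variable shaped by the teaching method; conditioning on it would introduce bias rather than remove it. The overall comparison is the causal one.
So P(outcome | do(Curriculum Y)) is just the pooled rate for Curriculum Y: 922/1200 = 0.768.

0.77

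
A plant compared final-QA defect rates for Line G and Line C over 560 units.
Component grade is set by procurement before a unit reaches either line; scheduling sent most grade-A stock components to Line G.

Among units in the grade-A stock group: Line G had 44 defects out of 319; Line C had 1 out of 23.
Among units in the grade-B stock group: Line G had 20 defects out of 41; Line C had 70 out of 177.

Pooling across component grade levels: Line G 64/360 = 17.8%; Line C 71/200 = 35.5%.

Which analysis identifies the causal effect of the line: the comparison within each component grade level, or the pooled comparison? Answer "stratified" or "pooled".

Component grade is set before the line has any effect — it is not caused by the line — and it independently drives the outcome. That makes it a confounder, so the causal comparison is within component grade levels.
Within each level — grade-A stock: 13.8% vs 4.3%; grade-B stock: 48.8% vs 39.5% — Line C is lower every time.

stratified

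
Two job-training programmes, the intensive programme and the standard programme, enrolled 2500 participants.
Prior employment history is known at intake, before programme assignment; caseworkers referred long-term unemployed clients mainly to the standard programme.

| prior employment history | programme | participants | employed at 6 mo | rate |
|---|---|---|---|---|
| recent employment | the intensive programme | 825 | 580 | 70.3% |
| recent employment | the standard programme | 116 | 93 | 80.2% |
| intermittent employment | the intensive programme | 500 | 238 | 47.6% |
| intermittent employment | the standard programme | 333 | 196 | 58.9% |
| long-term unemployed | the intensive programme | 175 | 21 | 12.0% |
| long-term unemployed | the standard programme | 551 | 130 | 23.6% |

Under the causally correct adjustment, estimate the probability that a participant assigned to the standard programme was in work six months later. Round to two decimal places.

0.57

Prior employment history is set before the programme has any effect — it is not caused by the programme — and it independently drives the outcome. That makes it a confounder, so the causal comparison is within prior employment history levels.
Standardising the standard programme to the population prior employment history mix: 0.376·93/116 + 0.333·196/333 + 0.290·130/551 = 0.566.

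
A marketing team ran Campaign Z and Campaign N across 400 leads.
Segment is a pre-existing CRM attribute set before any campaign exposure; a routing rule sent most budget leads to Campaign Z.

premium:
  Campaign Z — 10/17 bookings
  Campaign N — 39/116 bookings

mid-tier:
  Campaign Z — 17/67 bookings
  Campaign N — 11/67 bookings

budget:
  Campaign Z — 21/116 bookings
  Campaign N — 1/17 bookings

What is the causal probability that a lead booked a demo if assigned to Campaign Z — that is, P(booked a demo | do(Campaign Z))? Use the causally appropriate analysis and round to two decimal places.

0.34

Customer segment is set before the campaign has any effect — it is not caused by the campaign — and it independently drives the outcome. That makes it a confounder, so the causal comparison is within customer segment levels.
Standardising Campaign Z to the population customer segment mix: 0.333·10/17 + 0.335·17/67 + 0.333·21/116 = 0.341.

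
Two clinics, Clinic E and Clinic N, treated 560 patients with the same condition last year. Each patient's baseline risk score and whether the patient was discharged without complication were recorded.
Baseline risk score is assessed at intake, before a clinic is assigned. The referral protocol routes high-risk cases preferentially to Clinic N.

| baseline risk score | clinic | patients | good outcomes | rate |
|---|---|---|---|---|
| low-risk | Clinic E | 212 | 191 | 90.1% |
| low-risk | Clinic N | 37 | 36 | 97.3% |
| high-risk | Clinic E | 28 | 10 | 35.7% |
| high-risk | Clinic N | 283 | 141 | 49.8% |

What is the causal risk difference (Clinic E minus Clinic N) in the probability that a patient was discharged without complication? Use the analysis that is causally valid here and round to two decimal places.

Nothing the clinic does changes baseline risk score; the imbalance is an allocation artefact. With baseline risk score also predicting the outcome, the pooled figure is confounded, and the within-stratum comparison is the causal one.
Adjusting over the population distribution of baseline risk score: 0.445·(0.901−0.973) + 0.555·(0.357−0.498) = -0.110.

-0.11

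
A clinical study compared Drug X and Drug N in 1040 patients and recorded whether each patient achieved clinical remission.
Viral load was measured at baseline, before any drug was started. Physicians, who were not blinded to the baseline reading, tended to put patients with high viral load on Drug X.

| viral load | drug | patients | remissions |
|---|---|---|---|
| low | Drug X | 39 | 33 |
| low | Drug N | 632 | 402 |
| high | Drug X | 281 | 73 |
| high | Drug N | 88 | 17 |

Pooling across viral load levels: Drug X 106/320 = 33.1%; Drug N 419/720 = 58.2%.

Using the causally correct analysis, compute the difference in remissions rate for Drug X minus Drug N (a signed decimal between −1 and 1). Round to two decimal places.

+0.16

The viral load-specific comparison favours Drug X throughout, but the pooled figures favour Drug N. The question is whether to condition on viral load.
Here viral load is a common cause — it drives both which drug a case falls under and the outcome. The crude comparison mixes populations; the stratum-specific rates are the causally relevant ones.
Adjusting over the population distribution of viral load: 0.645·(0.846−0.636) + 0.355·(0.260−0.193) = +0.159.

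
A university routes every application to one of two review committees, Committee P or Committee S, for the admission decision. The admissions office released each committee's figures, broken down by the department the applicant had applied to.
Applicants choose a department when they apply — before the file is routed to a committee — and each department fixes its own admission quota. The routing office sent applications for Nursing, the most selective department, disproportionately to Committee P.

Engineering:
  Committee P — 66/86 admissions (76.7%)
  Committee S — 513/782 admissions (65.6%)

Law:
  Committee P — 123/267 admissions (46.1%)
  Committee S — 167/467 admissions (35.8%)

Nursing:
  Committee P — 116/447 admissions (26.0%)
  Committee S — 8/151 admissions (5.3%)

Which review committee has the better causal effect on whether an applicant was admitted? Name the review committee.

Committee P

Committee P is higher inside every department stratum but Committee S is higher in aggregate. Whether to stratify depends on how department relates to the review committee.
Department differs across review committees for reasons unrelated to any effect of the review committee itself, and it separately predicts the outcome — a classic confounder. We must compare within department levels.
Within each level — Engineering: 76.7% vs 65.6%; Law: 46.1% vs 35.8%; Nursing: 26.0% vs 5.3% — Committee P is higher every time.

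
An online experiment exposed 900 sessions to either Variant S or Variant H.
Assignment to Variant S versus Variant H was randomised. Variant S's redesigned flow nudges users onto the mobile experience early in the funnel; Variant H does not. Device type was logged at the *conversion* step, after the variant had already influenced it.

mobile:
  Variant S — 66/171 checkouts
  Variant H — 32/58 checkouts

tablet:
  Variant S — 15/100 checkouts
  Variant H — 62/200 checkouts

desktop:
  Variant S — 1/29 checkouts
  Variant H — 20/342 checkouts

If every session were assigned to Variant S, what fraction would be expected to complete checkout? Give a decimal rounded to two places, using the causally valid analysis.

0.27

Variant H is higher inside every device type stratum but Variant S is higher in aggregate. Whether to stratify depends on how device type relates to the variant.
Device type here is a post-treatment variable shaped by the variant; conditioning on it would introduce bias rather than remove it. The overall comparison is the causal one.
So P(outcome | do(Variant S)) is just the pooled rate for Variant S: 82/300 = 0.273.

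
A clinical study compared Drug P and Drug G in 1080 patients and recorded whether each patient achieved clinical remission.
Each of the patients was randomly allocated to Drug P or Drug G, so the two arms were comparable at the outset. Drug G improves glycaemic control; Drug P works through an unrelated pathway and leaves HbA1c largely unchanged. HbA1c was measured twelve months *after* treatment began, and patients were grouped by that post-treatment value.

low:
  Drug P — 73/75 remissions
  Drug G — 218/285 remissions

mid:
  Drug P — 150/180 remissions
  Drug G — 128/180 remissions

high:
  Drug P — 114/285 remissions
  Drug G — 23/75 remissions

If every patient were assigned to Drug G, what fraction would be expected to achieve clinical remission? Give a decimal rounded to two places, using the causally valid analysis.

0.68

The distribution of HbA1c is itself part of what the drug does — it is an intermediate outcome. Holding it fixed would remove that part of the effect; the total effect is the pooled difference.
So P(outcome | do(Drug G)) is just the pooled rate for Drug G: 369/540 = 0.683.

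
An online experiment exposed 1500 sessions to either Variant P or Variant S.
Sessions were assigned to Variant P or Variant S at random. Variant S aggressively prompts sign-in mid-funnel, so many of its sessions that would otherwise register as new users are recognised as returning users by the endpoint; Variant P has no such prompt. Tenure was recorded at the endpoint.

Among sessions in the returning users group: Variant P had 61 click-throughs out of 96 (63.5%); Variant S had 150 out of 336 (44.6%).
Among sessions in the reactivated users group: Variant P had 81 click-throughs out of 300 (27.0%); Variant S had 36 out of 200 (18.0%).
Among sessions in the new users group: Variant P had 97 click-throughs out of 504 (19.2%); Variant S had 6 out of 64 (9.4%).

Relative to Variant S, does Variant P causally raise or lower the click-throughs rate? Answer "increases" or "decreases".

User tenure lies on the pathway variant → user tenure → outcome, so adjusting for it blocks the indirect effect. For the total causal effect of variant, use the unadjusted pooled rates.
Pooled: Variant P 26.6% vs Variant S 32.0%; Variant S is higher overall.

decreases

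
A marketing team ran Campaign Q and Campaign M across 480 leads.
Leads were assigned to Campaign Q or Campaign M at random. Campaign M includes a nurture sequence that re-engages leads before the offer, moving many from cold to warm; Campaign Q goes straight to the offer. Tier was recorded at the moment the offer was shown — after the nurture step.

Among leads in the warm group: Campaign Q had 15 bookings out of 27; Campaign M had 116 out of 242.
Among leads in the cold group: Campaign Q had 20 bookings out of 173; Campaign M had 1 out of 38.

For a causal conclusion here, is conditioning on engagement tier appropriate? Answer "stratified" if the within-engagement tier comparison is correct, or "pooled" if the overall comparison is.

Because the campaign influences engagement tier, engagement tier is a post-treatment mediator, not a confounder. Stratifying on it would bias the estimate; the causal effect is the crude pooled difference.
Pooled: Campaign Q 17.5% vs Campaign M 41.8%; Campaign M is higher overall.

pooled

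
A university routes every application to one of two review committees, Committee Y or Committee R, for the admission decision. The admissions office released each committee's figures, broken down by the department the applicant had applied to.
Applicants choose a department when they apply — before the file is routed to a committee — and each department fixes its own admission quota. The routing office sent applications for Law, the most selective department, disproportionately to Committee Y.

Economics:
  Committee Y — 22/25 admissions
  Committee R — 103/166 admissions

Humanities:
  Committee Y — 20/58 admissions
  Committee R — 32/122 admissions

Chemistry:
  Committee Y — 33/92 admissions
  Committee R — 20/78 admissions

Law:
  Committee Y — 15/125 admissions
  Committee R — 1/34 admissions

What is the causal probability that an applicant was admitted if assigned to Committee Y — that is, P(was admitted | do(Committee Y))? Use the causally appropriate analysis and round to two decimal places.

0.44

Since department is a pre-existing factor (not a product of the review committee) and it affects the outcome on its own, it is a confounder. The stratified rates, not the pooled rate, identify the causal effect.
Standardising Committee Y to the population department mix: 0.273·22/25 + 0.257·20/58 + 0.243·33/92 + 0.227·15/125 = 0.443.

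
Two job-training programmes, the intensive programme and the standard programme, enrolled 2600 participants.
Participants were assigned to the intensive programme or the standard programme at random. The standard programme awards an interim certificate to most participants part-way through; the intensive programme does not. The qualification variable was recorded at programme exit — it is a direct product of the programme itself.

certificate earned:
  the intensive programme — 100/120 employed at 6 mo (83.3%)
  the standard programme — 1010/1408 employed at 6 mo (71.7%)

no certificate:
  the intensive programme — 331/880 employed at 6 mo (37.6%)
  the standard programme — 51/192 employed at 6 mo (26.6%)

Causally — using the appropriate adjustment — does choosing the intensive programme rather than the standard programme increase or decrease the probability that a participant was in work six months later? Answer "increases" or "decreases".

decreases

The distribution of qualification attained during the programme is itself part of what the programme does — it is an intermediate outcome. Holding it fixed would remove that part of the effect; the total effect is the pooled difference.
Pooled: the intensive programme 43.1% vs the standard programme 66.3%; the standard programme is higher overall.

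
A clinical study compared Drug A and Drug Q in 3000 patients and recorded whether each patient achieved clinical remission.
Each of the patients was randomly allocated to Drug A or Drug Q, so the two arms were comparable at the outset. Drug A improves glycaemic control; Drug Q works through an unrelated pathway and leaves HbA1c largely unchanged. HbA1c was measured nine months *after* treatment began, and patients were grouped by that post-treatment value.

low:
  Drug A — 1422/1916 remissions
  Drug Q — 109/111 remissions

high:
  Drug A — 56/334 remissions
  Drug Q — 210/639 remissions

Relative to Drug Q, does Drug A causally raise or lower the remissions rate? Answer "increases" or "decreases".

increases

Because the drug influences HbA1c, HbA1c is a post-treatment mediator, not a confounder. Stratifying on it would bias the estimate; the causal effect is the crude pooled difference.
Pooled: Drug A 65.7% vs Drug Q 42.5%; Drug A is higher overall.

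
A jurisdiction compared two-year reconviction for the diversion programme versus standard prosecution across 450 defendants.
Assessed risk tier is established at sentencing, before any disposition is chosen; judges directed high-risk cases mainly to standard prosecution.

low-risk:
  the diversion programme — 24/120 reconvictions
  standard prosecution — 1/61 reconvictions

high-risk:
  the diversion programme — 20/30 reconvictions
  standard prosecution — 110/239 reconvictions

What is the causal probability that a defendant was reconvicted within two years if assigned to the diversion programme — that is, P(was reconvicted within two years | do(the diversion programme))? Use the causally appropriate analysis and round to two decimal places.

Assessed risk tier satisfies the back-door criterion: it is not a descendant of the disposition, and it blocks the spurious path from disposition to outcome. Adjusting for it (i.e., using the within-assessed risk tier rates) gives the causal effect.
Standardising the diversion programme to the population assessed risk tier mix: 0.402·24/120 + 0.598·20/30 = 0.479.

0.48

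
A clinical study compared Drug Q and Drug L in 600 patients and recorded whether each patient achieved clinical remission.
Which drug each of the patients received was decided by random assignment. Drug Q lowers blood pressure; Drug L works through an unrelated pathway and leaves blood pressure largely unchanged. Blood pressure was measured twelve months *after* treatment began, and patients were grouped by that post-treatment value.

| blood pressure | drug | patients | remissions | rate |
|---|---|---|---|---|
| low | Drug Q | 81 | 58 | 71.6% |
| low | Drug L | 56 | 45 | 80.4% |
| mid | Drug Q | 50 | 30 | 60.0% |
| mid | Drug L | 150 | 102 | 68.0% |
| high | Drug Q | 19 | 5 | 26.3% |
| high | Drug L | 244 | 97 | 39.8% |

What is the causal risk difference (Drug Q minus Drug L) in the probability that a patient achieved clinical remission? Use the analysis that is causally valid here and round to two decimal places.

Blood pressure lies on the pathway drug → blood pressure → outcome, so adjusting for it blocks the indirect effect. For the total causal effect of drug, use the unadjusted pooled rates.
The causal difference is the pooled difference: 0.620 − 0.542 = +0.078.

+0.08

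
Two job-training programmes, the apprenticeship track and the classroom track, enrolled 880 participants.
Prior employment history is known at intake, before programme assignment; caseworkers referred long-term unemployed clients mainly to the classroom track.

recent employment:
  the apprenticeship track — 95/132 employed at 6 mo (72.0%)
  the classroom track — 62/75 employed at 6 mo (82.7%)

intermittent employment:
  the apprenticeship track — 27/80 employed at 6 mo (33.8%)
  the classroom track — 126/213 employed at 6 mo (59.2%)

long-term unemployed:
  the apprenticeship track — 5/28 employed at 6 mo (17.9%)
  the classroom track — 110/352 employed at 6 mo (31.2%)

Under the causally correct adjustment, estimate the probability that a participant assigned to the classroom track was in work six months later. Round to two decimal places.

Within every prior employment history level the classroom track has the higher rate, yet pooled the apprenticeship track does — Simpson's reversal.
Prior employment history differs across programmes for reasons unrelated to any effect of the programme itself, and it separately predicts the outcome — a classic confounder. We must compare within prior employment history levels.
Standardising the classroom track to the population prior employment history mix: 0.235·62/75 + 0.333·126/213 + 0.432·110/352 = 0.526.

0.53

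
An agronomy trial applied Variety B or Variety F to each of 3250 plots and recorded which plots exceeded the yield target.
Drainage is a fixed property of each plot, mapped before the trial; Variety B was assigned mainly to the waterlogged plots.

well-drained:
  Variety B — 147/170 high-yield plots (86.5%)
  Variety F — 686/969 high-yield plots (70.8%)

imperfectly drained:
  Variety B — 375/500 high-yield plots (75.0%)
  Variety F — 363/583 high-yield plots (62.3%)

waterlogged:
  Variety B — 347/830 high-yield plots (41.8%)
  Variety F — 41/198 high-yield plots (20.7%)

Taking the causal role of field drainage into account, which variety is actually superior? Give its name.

Variety B

The field drainage-specific comparison favours Variety B throughout, but the pooled figures favour Variety F. The question is whether to condition on field drainage.
The imbalance in field drainage arose from how plots were allocated, not from anything the variety did; and field drainage independently affects the outcome. The pooled gap is confounded — condition on field drainage.
Within each level — well-drained: 86.5% vs 70.8%; imperfectly drained: 75.0% vs 62.3%; waterlogged: 41.8% vs 20.7% — Variety B is higher every time.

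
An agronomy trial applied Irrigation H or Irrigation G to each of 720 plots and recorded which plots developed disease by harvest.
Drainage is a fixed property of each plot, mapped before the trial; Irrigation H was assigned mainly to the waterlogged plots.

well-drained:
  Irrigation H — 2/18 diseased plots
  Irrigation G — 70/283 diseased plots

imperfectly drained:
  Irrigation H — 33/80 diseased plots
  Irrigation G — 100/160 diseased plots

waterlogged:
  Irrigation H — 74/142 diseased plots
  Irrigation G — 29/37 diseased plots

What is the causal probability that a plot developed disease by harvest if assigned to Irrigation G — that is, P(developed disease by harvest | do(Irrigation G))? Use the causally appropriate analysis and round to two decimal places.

0.51

Within every field drainage level Irrigation H has the lower rate, yet pooled Irrigation G does — Simpson's reversal.
Field drainage is set before the irrigation has any effect — it is not caused by the irrigation — and it independently drives the outcome. That makes it a confounder, so the causal comparison is within field drainage levels.
Standardising Irrigation G to the population field drainage mix: 0.418·70/283 + 0.333·100/160 + 0.249·29/37 = 0.507.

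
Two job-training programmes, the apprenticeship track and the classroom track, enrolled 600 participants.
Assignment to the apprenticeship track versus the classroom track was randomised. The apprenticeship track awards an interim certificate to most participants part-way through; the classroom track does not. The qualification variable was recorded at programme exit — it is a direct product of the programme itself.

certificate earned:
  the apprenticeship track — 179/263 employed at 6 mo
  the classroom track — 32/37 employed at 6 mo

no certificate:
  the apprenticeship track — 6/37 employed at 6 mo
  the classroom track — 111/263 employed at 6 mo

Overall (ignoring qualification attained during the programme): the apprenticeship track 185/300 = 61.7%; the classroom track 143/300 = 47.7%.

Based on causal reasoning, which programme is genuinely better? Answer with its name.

the classroom track is higher inside every qualification attained during the programme stratum but the apprenticeship track is higher in aggregate. Whether to stratify depends on how qualification attained during the programme relates to the programme.
Qualification attained during the programme here is a post-treatment variable shaped by the programme; conditioning on it would introduce bias rather than remove it. The overall comparison is the causal one.
Pooled: the apprenticeship track 61.7% vs the classroom track 47.7%; the apprenticeship track is higher overall.

the apprenticeship track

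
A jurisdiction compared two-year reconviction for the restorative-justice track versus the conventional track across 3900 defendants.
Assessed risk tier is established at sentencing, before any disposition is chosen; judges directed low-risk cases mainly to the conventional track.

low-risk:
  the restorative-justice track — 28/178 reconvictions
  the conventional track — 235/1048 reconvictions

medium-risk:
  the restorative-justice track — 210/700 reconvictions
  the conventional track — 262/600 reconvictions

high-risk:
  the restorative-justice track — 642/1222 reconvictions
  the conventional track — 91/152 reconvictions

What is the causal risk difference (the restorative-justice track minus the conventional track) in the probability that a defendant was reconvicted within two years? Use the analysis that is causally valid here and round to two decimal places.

-0.09

Here assessed risk tier is a common cause — it drives both which disposition a case falls under and the outcome. The crude comparison mixes populations; the stratum-specific rates are the causally relevant ones.
Adjusting over the population distribution of assessed risk tier: 0.314·(0.157−0.224) + 0.333·(0.300−0.437) + 0.352·(0.525−0.599) = -0.092.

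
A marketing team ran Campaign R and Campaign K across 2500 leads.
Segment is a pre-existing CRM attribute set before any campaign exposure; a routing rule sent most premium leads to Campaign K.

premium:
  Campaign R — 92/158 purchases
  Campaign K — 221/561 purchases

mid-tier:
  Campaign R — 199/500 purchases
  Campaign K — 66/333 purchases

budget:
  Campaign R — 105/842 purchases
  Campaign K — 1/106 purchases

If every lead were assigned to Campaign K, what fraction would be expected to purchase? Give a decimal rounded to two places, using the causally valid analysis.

0.18

Customer segment differs across campaigns for reasons unrelated to any effect of the campaign itself, and it separately predicts the outcome — a classic confounder. We must compare within customer segment levels.
Standardising Campaign K to the population customer segment mix: 0.288·221/561 + 0.333·66/333 + 0.379·1/106 = 0.183.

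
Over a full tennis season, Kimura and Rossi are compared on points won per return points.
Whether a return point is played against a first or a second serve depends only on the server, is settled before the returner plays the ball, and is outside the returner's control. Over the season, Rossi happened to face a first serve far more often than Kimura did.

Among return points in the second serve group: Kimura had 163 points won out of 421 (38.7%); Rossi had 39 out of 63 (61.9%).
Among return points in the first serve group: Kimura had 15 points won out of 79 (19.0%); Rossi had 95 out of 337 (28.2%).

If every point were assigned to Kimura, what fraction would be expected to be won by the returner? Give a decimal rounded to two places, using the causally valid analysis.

0.30

Serve type is set before the player has any effect — it is not caused by the player — and it independently drives the outcome. That makes it a confounder, so the causal comparison is within serve type levels.
Standardising Kimura to the population serve type mix: 0.538·163/421 + 0.462·15/79 = 0.296.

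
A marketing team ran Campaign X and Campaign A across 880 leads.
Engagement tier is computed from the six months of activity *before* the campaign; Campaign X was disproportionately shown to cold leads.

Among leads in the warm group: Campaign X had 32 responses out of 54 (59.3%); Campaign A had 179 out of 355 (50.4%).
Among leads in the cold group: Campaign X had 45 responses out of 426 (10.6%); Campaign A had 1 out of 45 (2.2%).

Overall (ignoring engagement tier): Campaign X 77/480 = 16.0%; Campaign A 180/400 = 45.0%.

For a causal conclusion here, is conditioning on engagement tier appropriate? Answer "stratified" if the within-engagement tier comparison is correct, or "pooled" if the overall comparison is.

stratified

Engagement tier satisfies the back-door criterion: it is not a descendant of the campaign, and it blocks the spurious path from campaign to outcome. Adjusting for it (i.e., using the within-engagement tier rates) gives the causal effect.
Within each level — warm: 59.3% vs 50.4%; cold: 10.6% vs 2.2% — Campaign X is higher every time.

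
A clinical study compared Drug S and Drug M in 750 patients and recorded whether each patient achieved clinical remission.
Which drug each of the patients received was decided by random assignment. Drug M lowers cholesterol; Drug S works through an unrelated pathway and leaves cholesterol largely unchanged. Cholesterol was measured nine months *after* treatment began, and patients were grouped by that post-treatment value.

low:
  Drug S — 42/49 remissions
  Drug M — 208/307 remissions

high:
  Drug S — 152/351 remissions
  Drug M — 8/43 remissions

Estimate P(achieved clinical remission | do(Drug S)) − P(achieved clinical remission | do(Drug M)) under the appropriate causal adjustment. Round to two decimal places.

The distribution of cholesterol is itself part of what the drug does — it is an intermediate outcome. Holding it fixed would remove that part of the effect; the total effect is the pooled difference.
The causal difference is the pooled difference: 0.485 − 0.617 = -0.132.

-0.13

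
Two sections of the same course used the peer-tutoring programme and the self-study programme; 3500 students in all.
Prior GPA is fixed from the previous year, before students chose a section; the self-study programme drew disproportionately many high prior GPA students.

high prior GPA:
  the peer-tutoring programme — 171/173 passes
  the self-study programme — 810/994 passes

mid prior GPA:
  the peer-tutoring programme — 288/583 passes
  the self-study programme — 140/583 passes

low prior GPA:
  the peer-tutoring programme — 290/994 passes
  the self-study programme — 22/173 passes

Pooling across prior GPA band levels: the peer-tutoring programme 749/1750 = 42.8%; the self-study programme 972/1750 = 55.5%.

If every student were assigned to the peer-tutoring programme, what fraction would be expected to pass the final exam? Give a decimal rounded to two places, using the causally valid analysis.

Within every prior GPA band level the peer-tutoring programme has the higher rate, yet pooled the self-study programme does — Simpson's reversal.
Prior GPA band is set before the teaching method has any effect — it is not caused by the teaching method — and it independently drives the outcome. That makes it a confounder, so the causal comparison is within prior GPA band levels.
Standardising the peer-tutoring programme to the population prior GPA band mix: 0.333·171/173 + 0.333·288/583 + 0.333·290/994 = 0.591.

0.59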